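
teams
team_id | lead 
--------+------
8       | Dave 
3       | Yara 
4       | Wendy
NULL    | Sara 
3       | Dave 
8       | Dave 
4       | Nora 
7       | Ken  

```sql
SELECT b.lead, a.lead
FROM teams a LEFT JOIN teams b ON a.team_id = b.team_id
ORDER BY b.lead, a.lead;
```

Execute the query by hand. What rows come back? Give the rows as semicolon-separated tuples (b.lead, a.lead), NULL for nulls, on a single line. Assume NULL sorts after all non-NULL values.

(Dave, Dave); (Dave, Dave); (Dave, Dave); (Dave, Dave); (Dave, Dave); (Dave, Yara); (Ken, Ken); (Nora, Nora); (Nora, Wendy); (Wendy, Nora); (Wendy, Wendy); (Yara, Dave); (Yara, Yara); (NULL, Sara)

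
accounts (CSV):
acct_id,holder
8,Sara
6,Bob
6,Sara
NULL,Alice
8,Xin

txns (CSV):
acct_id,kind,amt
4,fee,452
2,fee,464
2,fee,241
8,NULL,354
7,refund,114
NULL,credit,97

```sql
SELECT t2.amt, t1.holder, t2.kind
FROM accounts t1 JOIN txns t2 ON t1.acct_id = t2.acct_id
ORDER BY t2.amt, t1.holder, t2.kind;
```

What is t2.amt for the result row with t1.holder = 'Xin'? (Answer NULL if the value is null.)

INNER JOIN keeps only pairs where the ON condition holds.
Matching on t1.acct_id = t2.acct_id. A NULL in a compared column never satisfies the condition.
Matched pairs: 2.

354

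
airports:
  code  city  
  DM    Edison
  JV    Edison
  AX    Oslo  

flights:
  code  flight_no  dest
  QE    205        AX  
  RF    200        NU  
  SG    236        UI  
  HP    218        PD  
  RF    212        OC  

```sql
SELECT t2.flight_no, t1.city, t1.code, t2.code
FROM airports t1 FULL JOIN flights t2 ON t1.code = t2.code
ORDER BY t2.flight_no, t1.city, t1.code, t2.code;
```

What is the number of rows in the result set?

FULL OUTER JOIN keeps every row from both sides; unmatched rows get NULL for the other side's columns.
Matching on t1.code = t2.code.
Matched pairs: 0; unmatched t1 rows kept: 3; unmatched t2 rows kept: 5.
Total: 0 matched + 8 padded = 8 rows.

8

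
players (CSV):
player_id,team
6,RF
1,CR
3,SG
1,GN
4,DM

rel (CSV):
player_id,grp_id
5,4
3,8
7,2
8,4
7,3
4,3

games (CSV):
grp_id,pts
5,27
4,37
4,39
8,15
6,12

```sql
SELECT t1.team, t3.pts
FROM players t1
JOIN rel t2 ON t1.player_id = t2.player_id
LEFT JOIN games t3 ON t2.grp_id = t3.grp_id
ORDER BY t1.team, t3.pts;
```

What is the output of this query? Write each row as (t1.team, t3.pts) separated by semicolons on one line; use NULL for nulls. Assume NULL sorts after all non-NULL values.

Evaluate left to right. First `players t1 INNER JOIN rel t2` on player_id: 2 row(s).
Then LEFT JOIN `games t3` on grp_id: each of those 2 rows is kept; rows whose t2.grp_id has no match in t3 get NULL for t3's columns.

(DM, NULL); (SG, 15)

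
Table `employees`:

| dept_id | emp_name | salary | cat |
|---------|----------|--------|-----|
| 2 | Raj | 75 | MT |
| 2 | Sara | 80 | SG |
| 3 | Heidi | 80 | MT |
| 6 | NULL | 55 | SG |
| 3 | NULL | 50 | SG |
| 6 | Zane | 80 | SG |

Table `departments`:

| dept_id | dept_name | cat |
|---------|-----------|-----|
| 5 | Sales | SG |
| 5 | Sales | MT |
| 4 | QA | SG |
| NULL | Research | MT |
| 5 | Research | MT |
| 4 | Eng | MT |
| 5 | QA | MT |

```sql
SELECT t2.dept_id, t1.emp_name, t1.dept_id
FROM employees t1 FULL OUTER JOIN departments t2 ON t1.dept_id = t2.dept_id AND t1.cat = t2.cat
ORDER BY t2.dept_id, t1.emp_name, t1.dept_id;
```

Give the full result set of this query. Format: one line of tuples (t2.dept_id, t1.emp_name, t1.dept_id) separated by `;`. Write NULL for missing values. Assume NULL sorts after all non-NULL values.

(4, NULL, NULL); (4, NULL, NULL); (5, NULL, NULL); (5, NULL, NULL); (5, NULL, NULL); (5, NULL, NULL); (NULL, Heidi, 3); (NULL, Raj, 2); (NULL, Sara, 2); (NULL, Zane, 6); (NULL, NULL, 3); (NULL, NULL, 6); (NULL, NULL, NULL)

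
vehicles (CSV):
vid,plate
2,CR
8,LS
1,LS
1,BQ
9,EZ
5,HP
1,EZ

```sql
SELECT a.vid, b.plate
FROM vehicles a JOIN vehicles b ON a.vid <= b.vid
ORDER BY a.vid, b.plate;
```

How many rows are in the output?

31

INNER JOIN keeps only pairs where the ON condition holds.
Matching on a.vid <= b.vid.
- a[0] vid=2 → 4 match(es) in b → 4 row(s).
- a[1] vid=8 → 2 match(es) in b → 2 row(s).
- a[2] vid=1 → 7 match(es) in b → 7 row(s).
- a[3] vid=1 → 7 match(es) in b → 7 row(s).
- a[4] vid=9 → 1 match(es) in b → 1 row(s).
- a[5] vid=5 → 3 match(es) in b → 3 row(s).
- a[6] vid=1 → 7 match(es) in b → 7 row(s).
Total: 31 rows.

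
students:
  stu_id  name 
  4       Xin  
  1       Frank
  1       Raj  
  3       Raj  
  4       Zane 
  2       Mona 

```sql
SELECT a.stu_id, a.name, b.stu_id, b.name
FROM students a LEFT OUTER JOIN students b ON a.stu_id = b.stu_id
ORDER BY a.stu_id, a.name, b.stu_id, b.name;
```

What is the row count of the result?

LEFT JOIN keeps every row from `students a`; unmatched rows get NULL for `students b`'s columns.
Matching on a.stu_id = b.stu_id.
- a row (stu_id=4): matches 2 b row(s) → 2 output row(s).
- a row (stu_id=1): matches 2 b row(s) → 2 output row(s).
- a row (stu_id=1): matches 2 b row(s) → 2 output row(s).
- a row (stu_id=3): matches 1 b row(s) → 1 output row(s).
- a row (stu_id=4): matches 2 b row(s) → 2 output row(s).
- a row (stu_id=2): matches 1 b row(s) → 1 output row(s).
Total: 10 rows.

10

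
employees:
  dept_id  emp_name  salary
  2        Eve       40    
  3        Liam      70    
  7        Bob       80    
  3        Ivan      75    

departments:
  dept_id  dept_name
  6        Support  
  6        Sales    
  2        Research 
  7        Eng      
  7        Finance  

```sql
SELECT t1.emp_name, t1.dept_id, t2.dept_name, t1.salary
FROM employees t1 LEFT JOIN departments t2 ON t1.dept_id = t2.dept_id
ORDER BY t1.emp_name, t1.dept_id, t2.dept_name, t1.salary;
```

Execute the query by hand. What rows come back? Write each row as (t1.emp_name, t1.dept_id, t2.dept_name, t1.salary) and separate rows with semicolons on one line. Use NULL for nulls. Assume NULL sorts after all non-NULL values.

(Bob, 7, Eng, 80); (Bob, 7, Finance, 80); (Eve, 2, Research, 40); (Ivan, 3, NULL, 75); (Liam, 3, NULL, 70)

LEFT JOIN keeps every row from `employees`; unmatched rows get NULL for `departments`'s columns.
Matching on t1.dept_id = t2.dept_id.
- t1 (dept_id=2) pairs with 1 row(s) of t2.
- t1 (dept_id=3) has no partner → padded with NULL.
- t1 (dept_id=7) pairs with 2 row(s) of t2.
- t1 (dept_id=3) has no partner → padded with NULL.
After projecting and ordering:
t1.emp_name | t1.dept_id | t2.dept_name | t1.salary
Bob | 7 | Eng | 80
Bob | 7 | Finance | 80
Eve | 2 | Research | 40
Ivan | 3 | NULL | 75
Liam | 3 | NULL | 70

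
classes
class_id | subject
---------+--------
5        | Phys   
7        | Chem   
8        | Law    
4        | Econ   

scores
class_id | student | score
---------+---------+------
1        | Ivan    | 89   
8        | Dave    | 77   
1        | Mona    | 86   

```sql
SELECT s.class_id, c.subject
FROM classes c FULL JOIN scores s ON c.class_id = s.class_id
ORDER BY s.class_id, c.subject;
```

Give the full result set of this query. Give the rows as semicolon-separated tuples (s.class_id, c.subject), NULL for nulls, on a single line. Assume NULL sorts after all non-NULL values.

FULL OUTER JOIN keeps every row from both sides; unmatched rows get NULL for the other side's columns.
Matching on c.class_id = s.class_id.
- c row (class_id=5): no match → kept, s columns NULL.
- c row (class_id=7): no match → kept, s columns NULL.
- c row (class_id=8): matches 1 s row(s) → 1 output row(s).
- c row (class_id=4): no match → kept, s columns NULL.
- 2 row(s) from s found no c partner → padded with NULL.
After projecting and ordering:
s.class_id | c.subject
1 | NULL
1 | NULL
8 | Law
NULL | Chem
NULL | Econ
NULL | Phys

(1, NULL); (1, NULL); (8, Law); (NULL, Chem); (NULL, Econ); (NULL, Phys)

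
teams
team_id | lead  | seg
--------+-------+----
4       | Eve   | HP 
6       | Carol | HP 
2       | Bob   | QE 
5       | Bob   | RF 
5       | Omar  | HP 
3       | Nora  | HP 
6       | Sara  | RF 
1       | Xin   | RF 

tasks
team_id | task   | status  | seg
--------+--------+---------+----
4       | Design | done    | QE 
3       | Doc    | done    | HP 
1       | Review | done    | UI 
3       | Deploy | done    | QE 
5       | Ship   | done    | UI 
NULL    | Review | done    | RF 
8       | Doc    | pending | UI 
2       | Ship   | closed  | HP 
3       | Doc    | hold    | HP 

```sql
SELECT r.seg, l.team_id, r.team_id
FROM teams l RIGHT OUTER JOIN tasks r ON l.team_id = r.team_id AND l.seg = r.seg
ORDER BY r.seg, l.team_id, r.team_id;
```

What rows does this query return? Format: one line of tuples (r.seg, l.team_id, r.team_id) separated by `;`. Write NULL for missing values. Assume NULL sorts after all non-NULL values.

(HP, 3, 3); (HP, 3, 3); (HP, NULL, 2); (QE, NULL, 3); (QE, NULL, 4); (RF, NULL, NULL); (UI, NULL, 1); (UI, NULL, 5); (UI, NULL, 8)

RIGHT JOIN keeps every row from `tasks`; unmatched rows get NULL for `teams`'s columns.
Matching on l.team_id = r.team_id AND l.seg = r.seg. A NULL in a compared column never satisfies the condition.
Matched pairs: 2; unmatched r rows kept: 7.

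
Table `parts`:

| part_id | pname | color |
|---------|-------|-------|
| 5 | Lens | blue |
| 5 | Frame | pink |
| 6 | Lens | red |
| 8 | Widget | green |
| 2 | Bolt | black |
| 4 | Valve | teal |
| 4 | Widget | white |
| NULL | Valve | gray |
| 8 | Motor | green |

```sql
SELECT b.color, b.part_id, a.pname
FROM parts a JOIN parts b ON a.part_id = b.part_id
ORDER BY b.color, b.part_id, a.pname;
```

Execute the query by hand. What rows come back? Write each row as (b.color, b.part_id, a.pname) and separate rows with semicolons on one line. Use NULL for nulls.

INNER JOIN keeps only pairs where the ON condition holds.
Matching on a.part_id = b.part_id. A NULL in a compared column never satisfies the condition.
Matched pairs: 14.

(black, 2, Bolt); (blue, 5, Frame); (blue, 5, Lens); (green, 8, Motor); (green, 8, Motor); (green, 8, Widget); (green, 8, Widget); (pink, 5, Frame); (pink, 5, Lens); (red, 6, Lens); (teal, 4, Valve); (teal, 4, Widget); (white, 4, Valve); (white, 4, Widget)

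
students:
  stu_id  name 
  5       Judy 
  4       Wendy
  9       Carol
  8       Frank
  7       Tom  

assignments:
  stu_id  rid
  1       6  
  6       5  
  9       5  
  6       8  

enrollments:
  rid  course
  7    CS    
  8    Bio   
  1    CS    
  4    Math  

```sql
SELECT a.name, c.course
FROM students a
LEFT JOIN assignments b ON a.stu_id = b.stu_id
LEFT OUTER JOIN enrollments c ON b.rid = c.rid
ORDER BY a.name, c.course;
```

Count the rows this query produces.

5

Step 1 — a LEFT JOIN b on stu_id → 5 row(s).
Then LEFT JOIN `enrollments c` on rid: each of those 5 rows is kept; rows whose b.rid has no match in c get NULL for c's columns.
Result: 5 row(s).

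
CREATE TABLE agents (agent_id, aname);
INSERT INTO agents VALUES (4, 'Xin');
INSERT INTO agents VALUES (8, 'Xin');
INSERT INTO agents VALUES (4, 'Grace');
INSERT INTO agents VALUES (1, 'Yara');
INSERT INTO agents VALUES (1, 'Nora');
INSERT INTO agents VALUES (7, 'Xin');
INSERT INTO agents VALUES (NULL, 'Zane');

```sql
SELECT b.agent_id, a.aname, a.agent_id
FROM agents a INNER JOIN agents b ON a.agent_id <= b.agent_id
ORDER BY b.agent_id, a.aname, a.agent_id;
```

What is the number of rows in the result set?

23

INNER JOIN keeps only pairs where the ON condition holds.
Matching on a.agent_id <= b.agent_id. A NULL in a compared column never satisfies the condition.
- agent_id=4: 4 matching b row(s), so 4 row(s) emitted.
- agent_id=8: 1 matching b row(s), so 1 row(s) emitted.
- agent_id=4: 4 matching b row(s), so 4 row(s) emitted.
- agent_id=1: 6 matching b row(s), so 6 row(s) emitted.
- agent_id=1: 6 matching b row(s), so 6 row(s) emitted.
- agent_id=7: 2 matching b row(s), so 2 row(s) emitted.
- agent_id=NULL: no matching b row, dropped.
Total: 23 rows.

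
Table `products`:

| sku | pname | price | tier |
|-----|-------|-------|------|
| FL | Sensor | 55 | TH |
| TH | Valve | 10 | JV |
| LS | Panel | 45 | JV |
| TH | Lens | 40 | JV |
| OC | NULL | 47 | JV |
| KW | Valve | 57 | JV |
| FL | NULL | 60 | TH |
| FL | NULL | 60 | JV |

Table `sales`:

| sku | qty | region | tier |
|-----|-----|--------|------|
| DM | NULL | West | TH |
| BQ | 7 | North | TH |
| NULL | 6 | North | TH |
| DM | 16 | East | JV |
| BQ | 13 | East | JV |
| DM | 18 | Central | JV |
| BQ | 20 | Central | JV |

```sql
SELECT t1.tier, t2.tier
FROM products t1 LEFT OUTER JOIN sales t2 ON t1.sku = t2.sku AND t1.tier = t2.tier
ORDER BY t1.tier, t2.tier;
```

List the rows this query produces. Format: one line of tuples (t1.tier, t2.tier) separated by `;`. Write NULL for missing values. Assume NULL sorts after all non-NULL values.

(JV, NULL); (JV, NULL); (JV, NULL); (JV, NULL); (JV, NULL); (JV, NULL); (TH, NULL); (TH, NULL)

LEFT JOIN keeps every row from `products`; unmatched rows get NULL for `sales`'s columns.
Matching on t1.sku = t2.sku AND t1.tier = t2.tier. A NULL in a compared column never satisfies the condition.
- sku=FL, tier=TH: no t2 row matches, row kept with t2 columns NULL.
- sku=TH, tier=JV: no t2 row matches, row kept with t2 columns NULL.
- sku=LS, tier=JV: no t2 row matches, row kept with t2 columns NULL.
- sku=TH, tier=JV: no t2 row matches, row kept with t2 columns NULL.
- sku=OC, tier=JV: no t2 row matches, row kept with t2 columns NULL.
- sku=KW, tier=JV: no t2 row matches, row kept with t2 columns NULL.
- sku=FL, tier=TH: no t2 row matches, row kept with t2 columns NULL.
- sku=FL, tier=JV: no t2 row matches, row kept with t2 columns NULL.
After projecting and ordering:
t1.tier | t2.tier
JV | NULL
JV | NULL
JV | NULL
JV | NULL
JV | NULL
JV | NULL
TH | NULL
TH | NULL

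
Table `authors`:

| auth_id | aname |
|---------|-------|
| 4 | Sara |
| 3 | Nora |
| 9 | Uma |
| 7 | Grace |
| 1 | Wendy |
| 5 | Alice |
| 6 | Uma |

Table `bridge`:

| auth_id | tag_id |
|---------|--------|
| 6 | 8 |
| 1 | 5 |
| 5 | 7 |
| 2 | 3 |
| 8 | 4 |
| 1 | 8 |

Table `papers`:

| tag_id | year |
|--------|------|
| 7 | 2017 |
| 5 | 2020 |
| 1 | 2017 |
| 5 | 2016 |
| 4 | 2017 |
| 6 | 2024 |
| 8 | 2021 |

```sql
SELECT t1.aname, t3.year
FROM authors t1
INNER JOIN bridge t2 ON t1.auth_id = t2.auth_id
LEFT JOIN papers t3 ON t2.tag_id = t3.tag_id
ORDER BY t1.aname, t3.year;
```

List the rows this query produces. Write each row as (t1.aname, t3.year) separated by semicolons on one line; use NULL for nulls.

(Alice, 2017); (Uma, 2021); (Wendy, 2016); (Wendy, 2020); (Wendy, 2021)

Evaluate left to right. First `authors t1 INNER JOIN bridge t2` on auth_id: 4 row(s).
Then LEFT JOIN `papers t3` on tag_id: each of those 4 rows is kept; rows whose t2.tag_id has no match in t3 get NULL for t3's columns.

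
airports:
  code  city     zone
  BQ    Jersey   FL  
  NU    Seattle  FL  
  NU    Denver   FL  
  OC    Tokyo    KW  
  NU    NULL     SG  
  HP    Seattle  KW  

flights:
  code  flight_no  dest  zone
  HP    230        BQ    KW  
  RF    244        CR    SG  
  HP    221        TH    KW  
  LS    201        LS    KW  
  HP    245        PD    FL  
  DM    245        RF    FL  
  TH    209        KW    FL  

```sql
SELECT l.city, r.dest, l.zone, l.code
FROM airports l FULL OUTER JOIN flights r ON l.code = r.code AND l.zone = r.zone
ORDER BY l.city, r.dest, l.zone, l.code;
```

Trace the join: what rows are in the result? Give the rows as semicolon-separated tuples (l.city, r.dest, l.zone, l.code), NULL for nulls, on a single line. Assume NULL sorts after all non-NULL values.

(Denver, NULL, FL, NU); (Jersey, NULL, FL, BQ); (Seattle, BQ, KW, HP); (Seattle, TH, KW, HP); (Seattle, NULL, FL, NU); (Tokyo, NULL, KW, OC); (NULL, CR, NULL, NULL); (NULL, KW, NULL, NULL); (NULL, LS, NULL, NULL); (NULL, PD, NULL, NULL); (NULL, RF, NULL, NULL); (NULL, NULL, SG, NU)

FULL OUTER JOIN keeps every row from both sides; unmatched rows get NULL for the other side's columns.
Matching on l.code = r.code AND l.zone = r.zone.
Matched pairs: 2; unmatched l rows kept: 5; unmatched r rows kept: 5.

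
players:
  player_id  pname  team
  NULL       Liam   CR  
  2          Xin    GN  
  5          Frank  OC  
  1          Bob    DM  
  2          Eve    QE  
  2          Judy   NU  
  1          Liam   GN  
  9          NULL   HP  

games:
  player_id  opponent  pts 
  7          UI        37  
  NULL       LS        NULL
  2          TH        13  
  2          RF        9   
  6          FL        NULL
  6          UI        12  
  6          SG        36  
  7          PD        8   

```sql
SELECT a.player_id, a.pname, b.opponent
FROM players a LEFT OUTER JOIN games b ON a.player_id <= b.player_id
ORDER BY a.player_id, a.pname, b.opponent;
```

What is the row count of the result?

42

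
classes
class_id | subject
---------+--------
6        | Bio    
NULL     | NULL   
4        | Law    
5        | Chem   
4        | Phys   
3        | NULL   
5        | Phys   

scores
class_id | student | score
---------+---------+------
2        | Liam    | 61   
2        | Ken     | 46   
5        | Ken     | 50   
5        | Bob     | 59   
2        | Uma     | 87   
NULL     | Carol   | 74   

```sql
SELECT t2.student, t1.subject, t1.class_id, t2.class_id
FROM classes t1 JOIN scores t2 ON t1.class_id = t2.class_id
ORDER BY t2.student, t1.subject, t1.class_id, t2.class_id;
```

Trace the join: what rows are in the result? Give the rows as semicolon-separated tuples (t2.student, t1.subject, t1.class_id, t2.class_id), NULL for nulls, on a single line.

INNER JOIN keeps only pairs where the ON condition holds.
Matching on t1.class_id = t2.class_id. A NULL in a compared column never satisfies the condition.
Matched pairs: 4.

(Bob, Chem, 5, 5); (Bob, Phys, 5, 5); (Ken, Chem, 5, 5); (Ken, Phys, 5, 5)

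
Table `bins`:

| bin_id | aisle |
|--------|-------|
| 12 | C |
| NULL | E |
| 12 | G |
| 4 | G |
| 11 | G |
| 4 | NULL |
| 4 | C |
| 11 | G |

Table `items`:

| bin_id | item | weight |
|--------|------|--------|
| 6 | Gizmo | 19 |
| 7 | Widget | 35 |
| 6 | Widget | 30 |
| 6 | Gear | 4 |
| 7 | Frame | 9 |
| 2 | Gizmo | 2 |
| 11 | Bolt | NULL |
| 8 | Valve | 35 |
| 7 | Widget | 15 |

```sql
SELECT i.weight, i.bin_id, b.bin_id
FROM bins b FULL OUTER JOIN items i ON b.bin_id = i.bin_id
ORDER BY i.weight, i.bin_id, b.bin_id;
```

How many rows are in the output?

FULL OUTER JOIN keeps every row from both sides; unmatched rows get NULL for the other side's columns.
Matching on b.bin_id = i.bin_id. A NULL in a compared column never satisfies the condition.
- bin_id=12: no i row matches, row kept with i columns NULL.
- bin_id=NULL: no i row matches, row kept with i columns NULL.
- bin_id=12: no i row matches, row kept with i columns NULL.
- bin_id=4: no i row matches, row kept with i columns NULL.
- bin_id=11: 1 matching i row(s), so 1 row(s) emitted.
- bin_id=4: no i row matches, row kept with i columns NULL.
- bin_id=4: no i row matches, row kept with i columns NULL.
- bin_id=11: 1 matching i row(s), so 1 row(s) emitted.
- 8 row(s) from i found no b partner → padded with NULL.
Total: 2 matched + 14 padded = 16 rows.

16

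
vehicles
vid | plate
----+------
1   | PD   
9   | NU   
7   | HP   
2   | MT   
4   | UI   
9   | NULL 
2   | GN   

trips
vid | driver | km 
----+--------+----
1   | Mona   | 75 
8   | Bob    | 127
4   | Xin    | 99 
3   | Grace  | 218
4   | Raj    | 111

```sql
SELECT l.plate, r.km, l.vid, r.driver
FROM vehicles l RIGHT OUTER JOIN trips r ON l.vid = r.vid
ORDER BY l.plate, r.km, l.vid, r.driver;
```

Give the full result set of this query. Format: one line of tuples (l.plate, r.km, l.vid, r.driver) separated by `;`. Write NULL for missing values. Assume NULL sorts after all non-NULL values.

(PD, 75, 1, Mona); (UI, 99, 4, Xin); (UI, 111, 4, Raj); (NULL, 127, NULL, Bob); (NULL, 218, NULL, Grace)

RIGHT JOIN keeps every row from `trips`; unmatched rows get NULL for `vehicles`'s columns.
Matching on l.vid = r.vid.
- l[0] vid=1 → 1 match(es) in r → 1 row(s).
- l[1] vid=9 → no match.
- l[2] vid=7 → no match.
- l[3] vid=2 → no match.
- l[4] vid=4 → 2 match(es) in r → 2 row(s).
- l[5] vid=9 → no match.
- l[6] vid=2 → no match.
- 2 row(s) from r found no l partner → padded with NULL.
After projecting and ordering:
l.plate | r.km | l.vid | r.driver
PD | 75 | 1 | Mona
UI | 99 | 4 | Xin
UI | 111 | 4 | Raj
NULL | 127 | NULL | Bob
NULL | 218 | NULL | Grace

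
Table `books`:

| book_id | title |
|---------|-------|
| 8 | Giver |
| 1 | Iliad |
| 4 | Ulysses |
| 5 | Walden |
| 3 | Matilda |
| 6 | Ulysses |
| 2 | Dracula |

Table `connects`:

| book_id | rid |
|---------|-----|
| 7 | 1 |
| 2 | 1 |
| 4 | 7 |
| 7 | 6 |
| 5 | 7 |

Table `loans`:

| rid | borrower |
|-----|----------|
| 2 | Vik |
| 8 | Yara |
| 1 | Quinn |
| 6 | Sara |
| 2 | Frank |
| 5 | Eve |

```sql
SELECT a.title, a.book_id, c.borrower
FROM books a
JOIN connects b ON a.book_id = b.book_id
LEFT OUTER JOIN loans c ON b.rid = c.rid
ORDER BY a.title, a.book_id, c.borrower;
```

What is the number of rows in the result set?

3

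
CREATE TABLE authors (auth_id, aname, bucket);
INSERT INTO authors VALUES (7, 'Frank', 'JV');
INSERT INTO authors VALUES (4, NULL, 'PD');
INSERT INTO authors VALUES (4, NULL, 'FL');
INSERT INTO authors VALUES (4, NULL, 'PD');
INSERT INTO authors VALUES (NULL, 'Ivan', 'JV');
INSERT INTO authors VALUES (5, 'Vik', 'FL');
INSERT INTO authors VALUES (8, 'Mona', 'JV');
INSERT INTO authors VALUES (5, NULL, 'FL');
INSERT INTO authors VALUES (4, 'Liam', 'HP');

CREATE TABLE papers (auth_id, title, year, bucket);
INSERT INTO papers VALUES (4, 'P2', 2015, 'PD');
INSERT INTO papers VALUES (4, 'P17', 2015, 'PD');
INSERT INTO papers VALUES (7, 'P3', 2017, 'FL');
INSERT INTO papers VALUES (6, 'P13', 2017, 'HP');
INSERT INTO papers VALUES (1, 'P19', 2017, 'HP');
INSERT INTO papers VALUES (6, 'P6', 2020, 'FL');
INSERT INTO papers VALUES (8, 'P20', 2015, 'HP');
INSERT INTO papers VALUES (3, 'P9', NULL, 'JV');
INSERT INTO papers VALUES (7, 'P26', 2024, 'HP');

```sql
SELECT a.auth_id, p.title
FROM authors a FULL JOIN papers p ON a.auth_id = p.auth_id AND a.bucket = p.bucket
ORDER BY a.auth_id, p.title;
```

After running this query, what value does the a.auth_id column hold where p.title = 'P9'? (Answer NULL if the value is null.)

FULL OUTER JOIN keeps every row from both sides; unmatched rows get NULL for the other side's columns.
Matching on a.auth_id = p.auth_id AND a.bucket = p.bucket. A NULL in a compared column never satisfies the condition.
- a (auth_id=7, bucket=JV) has no partner → padded with NULL.
- a (auth_id=4, bucket=PD) pairs with 2 row(s) of p.
- a (auth_id=4, bucket=FL) has no partner → padded with NULL.
- a (auth_id=4, bucket=PD) pairs with 2 row(s) of p.
- a (auth_id=NULL, bucket=JV) has no partner → padded with NULL.
- a (auth_id=5, bucket=FL) has no partner → padded with NULL.
- a (auth_id=8, bucket=JV) has no partner → padded with NULL.
- a (auth_id=5, bucket=FL) has no partner → padded with NULL.
- a (auth_id=4, bucket=HP) has no partner → padded with NULL.
- plus 7 unmatched p row(s), each kept with NULL a columns.

NULL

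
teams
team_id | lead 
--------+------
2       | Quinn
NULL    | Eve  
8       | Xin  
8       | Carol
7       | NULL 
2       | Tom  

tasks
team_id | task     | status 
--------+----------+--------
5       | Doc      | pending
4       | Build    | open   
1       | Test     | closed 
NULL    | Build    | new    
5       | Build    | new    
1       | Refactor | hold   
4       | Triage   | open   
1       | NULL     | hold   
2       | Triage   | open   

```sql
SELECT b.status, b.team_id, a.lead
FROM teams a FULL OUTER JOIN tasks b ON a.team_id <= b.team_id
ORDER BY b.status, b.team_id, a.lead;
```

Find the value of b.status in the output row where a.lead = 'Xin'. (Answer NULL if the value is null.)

NULL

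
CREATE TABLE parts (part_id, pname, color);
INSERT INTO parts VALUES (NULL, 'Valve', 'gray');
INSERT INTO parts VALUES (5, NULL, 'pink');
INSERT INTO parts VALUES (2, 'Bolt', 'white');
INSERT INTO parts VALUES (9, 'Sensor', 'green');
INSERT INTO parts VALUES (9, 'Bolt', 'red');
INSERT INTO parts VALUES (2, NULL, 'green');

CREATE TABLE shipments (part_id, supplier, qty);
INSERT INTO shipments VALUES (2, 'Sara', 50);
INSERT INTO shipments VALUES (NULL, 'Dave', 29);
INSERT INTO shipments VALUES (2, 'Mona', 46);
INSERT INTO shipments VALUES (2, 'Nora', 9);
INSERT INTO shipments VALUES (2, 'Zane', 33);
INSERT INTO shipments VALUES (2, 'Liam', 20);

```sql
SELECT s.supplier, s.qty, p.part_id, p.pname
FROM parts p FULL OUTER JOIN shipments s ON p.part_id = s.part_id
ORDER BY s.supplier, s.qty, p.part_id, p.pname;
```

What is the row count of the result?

FULL OUTER JOIN keeps every row from both sides; unmatched rows get NULL for the other side's columns.
Matching on p.part_id = s.part_id. A NULL in a compared column never satisfies the condition.
- p row (part_id=NULL): no match → kept, s columns NULL.
- p row (part_id=5): no match → kept, s columns NULL.
- p row (part_id=2): matches 5 s row(s) → 5 output row(s).
- p row (part_id=9): no match → kept, s columns NULL.
- p row (part_id=9): no match → kept, s columns NULL.
- p row (part_id=2): matches 5 s row(s) → 5 output row(s).
- 1 row(s) from s found no p partner → padded with NULL.
Total: 10 matched + 5 padded = 15 rows.

15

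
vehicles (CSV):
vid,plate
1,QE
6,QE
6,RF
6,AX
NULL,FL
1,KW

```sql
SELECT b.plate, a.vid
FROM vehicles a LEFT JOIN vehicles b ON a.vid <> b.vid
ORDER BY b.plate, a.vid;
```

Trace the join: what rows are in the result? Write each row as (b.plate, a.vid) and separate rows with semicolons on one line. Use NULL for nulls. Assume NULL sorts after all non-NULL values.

(AX, 1); (AX, 1); (KW, 6); (KW, 6); (KW, 6); (QE, 1); (QE, 1); (QE, 6); (QE, 6); (QE, 6); (RF, 1); (RF, 1); (NULL, NULL)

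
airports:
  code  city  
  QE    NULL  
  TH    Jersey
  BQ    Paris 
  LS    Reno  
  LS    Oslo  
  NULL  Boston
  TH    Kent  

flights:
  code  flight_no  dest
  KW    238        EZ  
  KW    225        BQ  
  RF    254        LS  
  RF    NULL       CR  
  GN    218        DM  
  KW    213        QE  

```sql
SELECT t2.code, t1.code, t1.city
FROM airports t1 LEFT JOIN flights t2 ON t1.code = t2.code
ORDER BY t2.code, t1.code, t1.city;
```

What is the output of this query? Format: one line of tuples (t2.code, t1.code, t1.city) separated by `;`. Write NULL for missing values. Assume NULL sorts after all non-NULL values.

(NULL, BQ, Paris); (NULL, LS, Oslo); (NULL, LS, Reno); (NULL, QE, NULL); (NULL, TH, Jersey); (NULL, TH, Kent); (NULL, NULL, Boston)

LEFT JOIN keeps every row from `airports`; unmatched rows get NULL for `flights`'s columns.
Matching on t1.code = t2.code. A NULL in a compared column never satisfies the condition.
- t1[0] code=QE → no match; kept with NULLs on the t2 side.
- t1[1] code=TH → no match; kept with NULLs on the t2 side.
- t1[2] code=BQ → no match; kept with NULLs on the t2 side.
- t1[3] code=LS → no match; kept with NULLs on the t2 side.
- t1[4] code=LS → no match; kept with NULLs on the t2 side.
- t1[5] code=NULL → no match; kept with NULLs on the t2 side.
- t1[6] code=TH → no match; kept with NULLs on the t2 side.
After projecting and ordering:
t2.code | t1.code | t1.city
NULL | BQ | Paris
NULL | LS | Oslo
NULL | LS | Reno
NULL | QE | NULL
NULL | TH | Jersey
NULL | TH | Kent
NULL | NULL | Boston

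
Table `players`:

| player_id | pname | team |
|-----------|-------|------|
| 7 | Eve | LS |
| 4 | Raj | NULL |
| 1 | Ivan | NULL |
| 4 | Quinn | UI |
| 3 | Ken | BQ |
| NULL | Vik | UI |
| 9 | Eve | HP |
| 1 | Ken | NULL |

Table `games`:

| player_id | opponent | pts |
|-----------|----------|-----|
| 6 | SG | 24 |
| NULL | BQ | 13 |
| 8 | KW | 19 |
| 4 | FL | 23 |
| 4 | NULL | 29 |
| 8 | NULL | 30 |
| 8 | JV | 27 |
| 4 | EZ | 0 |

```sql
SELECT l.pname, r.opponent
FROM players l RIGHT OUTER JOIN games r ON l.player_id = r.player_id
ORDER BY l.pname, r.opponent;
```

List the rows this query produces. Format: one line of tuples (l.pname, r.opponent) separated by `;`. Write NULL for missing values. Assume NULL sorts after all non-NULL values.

(Quinn, EZ); (Quinn, FL); (Quinn, NULL); (Raj, EZ); (Raj, FL); (Raj, NULL); (NULL, BQ); (NULL, JV); (NULL, KW); (NULL, SG); (NULL, NULL)

RIGHT JOIN keeps every row from `games`; unmatched rows get NULL for `players`'s columns.
Matching on l.player_id = r.player_id. A NULL in a compared column never satisfies the condition.
- l[0] player_id=7 → no match.
- l[1] player_id=4 → 3 match(es) in r → 3 row(s).
- l[2] player_id=1 → no match.
- l[3] player_id=4 → 3 match(es) in r → 3 row(s).
- l[4] player_id=3 → no match.
- l[5] player_id=NULL → no match.
- l[6] player_id=9 → no match.
- l[7] player_id=1 → no match.
- 5 r row(s) had no l match → kept, l columns NULL.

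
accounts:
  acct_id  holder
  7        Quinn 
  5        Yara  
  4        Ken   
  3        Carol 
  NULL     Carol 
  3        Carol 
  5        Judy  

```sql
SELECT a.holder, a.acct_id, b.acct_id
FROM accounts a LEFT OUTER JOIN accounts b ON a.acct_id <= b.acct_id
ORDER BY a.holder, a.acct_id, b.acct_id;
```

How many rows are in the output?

24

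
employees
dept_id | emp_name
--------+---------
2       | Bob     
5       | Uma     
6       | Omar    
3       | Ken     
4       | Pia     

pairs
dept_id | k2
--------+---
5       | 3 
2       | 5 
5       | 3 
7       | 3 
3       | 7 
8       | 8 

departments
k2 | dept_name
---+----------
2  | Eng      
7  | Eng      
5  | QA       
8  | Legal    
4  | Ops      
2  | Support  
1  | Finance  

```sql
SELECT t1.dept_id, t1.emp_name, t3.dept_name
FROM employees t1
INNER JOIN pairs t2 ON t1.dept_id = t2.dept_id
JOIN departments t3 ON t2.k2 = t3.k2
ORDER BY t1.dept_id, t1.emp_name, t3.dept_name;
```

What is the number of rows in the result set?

Joins associate left-to-right: employees INNER JOIN pairs on dept_id gives 4 intermediate row(s).
Then INNER JOIN `departments t3` on k2: keep only rows whose t2.k2 appears in t3.
Result: 2 row(s).

2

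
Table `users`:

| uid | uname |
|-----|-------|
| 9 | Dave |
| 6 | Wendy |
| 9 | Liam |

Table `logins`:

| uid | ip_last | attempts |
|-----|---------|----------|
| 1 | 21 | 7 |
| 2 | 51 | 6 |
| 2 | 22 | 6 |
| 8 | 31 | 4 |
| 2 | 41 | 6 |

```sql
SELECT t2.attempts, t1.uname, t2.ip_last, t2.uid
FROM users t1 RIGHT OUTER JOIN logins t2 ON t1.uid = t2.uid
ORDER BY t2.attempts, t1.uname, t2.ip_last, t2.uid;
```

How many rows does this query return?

RIGHT JOIN keeps every row from `logins`; unmatched rows get NULL for `users`'s columns.
Matching on t1.uid = t2.uid.
Matched pairs: 0; unmatched t2 rows kept: 5.
Total: 0 matched + 5 padded = 5 rows.

5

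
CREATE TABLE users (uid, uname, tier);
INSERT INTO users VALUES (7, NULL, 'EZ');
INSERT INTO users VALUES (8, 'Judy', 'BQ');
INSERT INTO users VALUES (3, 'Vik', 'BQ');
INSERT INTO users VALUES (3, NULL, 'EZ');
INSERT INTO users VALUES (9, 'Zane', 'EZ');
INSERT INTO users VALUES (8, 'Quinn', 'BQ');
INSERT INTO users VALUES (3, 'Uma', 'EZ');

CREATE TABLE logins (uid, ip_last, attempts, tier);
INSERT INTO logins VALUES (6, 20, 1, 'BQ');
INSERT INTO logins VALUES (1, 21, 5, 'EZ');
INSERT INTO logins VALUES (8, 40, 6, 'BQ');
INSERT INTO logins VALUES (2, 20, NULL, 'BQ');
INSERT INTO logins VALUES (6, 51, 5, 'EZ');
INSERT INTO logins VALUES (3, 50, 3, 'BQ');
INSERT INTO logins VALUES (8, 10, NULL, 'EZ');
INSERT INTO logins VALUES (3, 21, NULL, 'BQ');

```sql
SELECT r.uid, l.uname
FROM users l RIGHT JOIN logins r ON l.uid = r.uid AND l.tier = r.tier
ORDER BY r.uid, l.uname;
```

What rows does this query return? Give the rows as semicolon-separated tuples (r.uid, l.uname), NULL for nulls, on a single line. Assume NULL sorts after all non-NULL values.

(1, NULL); (2, NULL); (3, Vik); (3, Vik); (6, NULL); (6, NULL); (8, Judy); (8, Quinn); (8, NULL)

RIGHT JOIN keeps every row from `logins`; unmatched rows get NULL for `users`'s columns.
Matching on l.uid = r.uid AND l.tier = r.tier.
Matched pairs: 4; unmatched r rows kept: 5.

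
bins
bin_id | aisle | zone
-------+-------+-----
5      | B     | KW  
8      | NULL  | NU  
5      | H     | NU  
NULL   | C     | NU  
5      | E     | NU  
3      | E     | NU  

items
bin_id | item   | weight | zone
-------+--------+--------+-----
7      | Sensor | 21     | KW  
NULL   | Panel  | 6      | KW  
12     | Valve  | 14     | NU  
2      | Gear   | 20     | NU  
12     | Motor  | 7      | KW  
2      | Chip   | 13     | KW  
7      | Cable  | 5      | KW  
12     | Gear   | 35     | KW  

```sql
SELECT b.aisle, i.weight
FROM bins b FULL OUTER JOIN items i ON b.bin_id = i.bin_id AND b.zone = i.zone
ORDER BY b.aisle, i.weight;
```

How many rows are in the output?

14

FULL OUTER JOIN keeps every row from both sides; unmatched rows get NULL for the other side's columns.
Matching on b.bin_id = i.bin_id AND b.zone = i.zone. A NULL in a compared column never satisfies the condition.
- b[0] bin_id=5, zone=KW → no match; kept with NULLs on the i side.
- b[1] bin_id=8, zone=NU → no match; kept with NULLs on the i side.
- b[2] bin_id=5, zone=NU → no match; kept with NULLs on the i side.
- b[3] bin_id=NULL, zone=NU → no match; kept with NULLs on the i side.
- b[4] bin_id=5, zone=NU → no match; kept with NULLs on the i side.
- b[5] bin_id=3, zone=NU → no match; kept with NULLs on the i side.
- plus 8 unmatched i row(s), each kept with NULL b columns.
Total: 0 matched + 14 padded = 14 rows.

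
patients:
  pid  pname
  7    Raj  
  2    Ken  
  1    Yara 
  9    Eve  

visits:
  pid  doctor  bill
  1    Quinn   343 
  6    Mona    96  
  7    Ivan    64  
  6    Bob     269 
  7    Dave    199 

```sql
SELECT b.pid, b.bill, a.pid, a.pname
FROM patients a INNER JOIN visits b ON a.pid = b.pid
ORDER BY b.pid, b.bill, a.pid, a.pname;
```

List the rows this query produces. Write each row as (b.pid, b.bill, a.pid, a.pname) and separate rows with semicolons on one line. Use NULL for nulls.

INNER JOIN keeps only pairs where the ON condition holds.
Matching on a.pid = b.pid.
Matched pairs: 3.

(1, 343, 1, Yara); (7, 64, 7, Raj); (7, 199, 7, Raj)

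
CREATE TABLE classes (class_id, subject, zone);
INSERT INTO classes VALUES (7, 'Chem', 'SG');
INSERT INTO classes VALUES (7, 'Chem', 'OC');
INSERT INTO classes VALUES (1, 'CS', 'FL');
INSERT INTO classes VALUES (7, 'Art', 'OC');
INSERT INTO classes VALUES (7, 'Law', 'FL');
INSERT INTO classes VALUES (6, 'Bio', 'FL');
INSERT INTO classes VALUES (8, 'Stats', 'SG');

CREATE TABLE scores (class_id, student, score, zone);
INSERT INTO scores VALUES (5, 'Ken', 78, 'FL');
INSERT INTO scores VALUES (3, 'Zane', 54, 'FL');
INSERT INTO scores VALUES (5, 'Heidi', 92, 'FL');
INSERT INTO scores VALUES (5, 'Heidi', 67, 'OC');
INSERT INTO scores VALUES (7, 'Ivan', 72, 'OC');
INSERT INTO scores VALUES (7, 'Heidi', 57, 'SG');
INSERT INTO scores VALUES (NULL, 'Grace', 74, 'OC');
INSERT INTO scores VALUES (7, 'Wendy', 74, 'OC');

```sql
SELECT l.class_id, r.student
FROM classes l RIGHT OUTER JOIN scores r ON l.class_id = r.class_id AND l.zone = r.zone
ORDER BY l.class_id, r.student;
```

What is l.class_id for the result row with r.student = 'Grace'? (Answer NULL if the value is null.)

NULL

RIGHT JOIN keeps every row from `scores`; unmatched rows get NULL for `classes`'s columns.
Matching on l.class_id = r.class_id AND l.zone = r.zone. A NULL in a compared column never satisfies the condition.
- l (class_id=7, zone=SG) pairs with 1 row(s) of r.
- l (class_id=7, zone=OC) pairs with 2 row(s) of r.
- l (class_id=1, zone=FL) has no partner in r.
- l (class_id=7, zone=OC) pairs with 2 row(s) of r.
- l (class_id=7, zone=FL) has no partner in r.
- l (class_id=6, zone=FL) has no partner in r.
- l (class_id=8, zone=SG) has no partner in r.
- 5 r row(s) had no l match → kept, l columns NULL.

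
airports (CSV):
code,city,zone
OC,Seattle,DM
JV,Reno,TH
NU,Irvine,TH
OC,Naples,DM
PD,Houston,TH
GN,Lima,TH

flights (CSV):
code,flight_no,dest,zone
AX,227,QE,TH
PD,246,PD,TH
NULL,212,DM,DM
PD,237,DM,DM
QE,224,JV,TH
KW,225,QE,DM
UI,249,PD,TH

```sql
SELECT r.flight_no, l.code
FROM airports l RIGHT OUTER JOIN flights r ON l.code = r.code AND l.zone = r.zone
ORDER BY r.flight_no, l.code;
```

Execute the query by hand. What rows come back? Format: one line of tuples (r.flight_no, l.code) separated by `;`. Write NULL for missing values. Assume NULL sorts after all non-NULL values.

(212, NULL); (224, NULL); (225, NULL); (227, NULL); (237, NULL); (246, PD); (249, NULL)

RIGHT JOIN keeps every row from `flights`; unmatched rows get NULL for `airports`'s columns.
Matching on l.code = r.code AND l.zone = r.zone. A NULL in a compared column never satisfies the condition.
- code=OC, zone=DM: no matching r row.
- code=JV, zone=TH: no matching r row.
- code=NU, zone=TH: no matching r row.
- code=OC, zone=DM: no matching r row.
- code=PD, zone=TH: 1 matching r row(s), so 1 row(s) emitted.
- code=GN, zone=TH: no matching r row.
- plus 6 unmatched r row(s), each kept with NULL l columns.
After projecting and ordering:
r.flight_no | l.code
212 | NULL
224 | NULL
225 | NULL
227 | NULL
237 | NULL
246 | PD
249 | NULL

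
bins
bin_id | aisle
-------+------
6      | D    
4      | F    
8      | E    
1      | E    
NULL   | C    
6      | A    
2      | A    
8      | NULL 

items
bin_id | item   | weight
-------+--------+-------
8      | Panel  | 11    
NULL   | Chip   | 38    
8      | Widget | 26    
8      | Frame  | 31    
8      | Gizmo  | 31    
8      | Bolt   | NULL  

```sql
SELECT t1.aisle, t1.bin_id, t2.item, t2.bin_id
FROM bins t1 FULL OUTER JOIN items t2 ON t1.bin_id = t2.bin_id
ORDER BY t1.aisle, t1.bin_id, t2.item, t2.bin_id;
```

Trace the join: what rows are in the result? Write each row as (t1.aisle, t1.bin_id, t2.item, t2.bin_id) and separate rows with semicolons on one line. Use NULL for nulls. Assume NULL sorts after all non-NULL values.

(A, 2, NULL, NULL); (A, 6, NULL, NULL); (C, NULL, NULL, NULL); (D, 6, NULL, NULL); (E, 1, NULL, NULL); (E, 8, Bolt, 8); (E, 8, Frame, 8); (E, 8, Gizmo, 8); (E, 8, Panel, 8); (E, 8, Widget, 8); (F, 4, NULL, NULL); (NULL, 8, Bolt, 8); (NULL, 8, Frame, 8); (NULL, 8, Gizmo, 8); (NULL, 8, Panel, 8); (NULL, 8, Widget, 8); (NULL, NULL, Chip, NULL)

FULL OUTER JOIN keeps every row from both sides; unmatched rows get NULL for the other side's columns.
Matching on t1.bin_id = t2.bin_id. A NULL in a compared column never satisfies the condition.
- t1 (bin_id=6) has no partner → padded with NULL.
- t1 (bin_id=4) has no partner → padded with NULL.
- t1 (bin_id=8) pairs with 5 row(s) of t2.
- t1 (bin_id=1) has no partner → padded with NULL.
- t1 (bin_id=NULL) has no partner → padded with NULL.
- t1 (bin_id=6) has no partner → padded with NULL.
- t1 (bin_id=2) has no partner → padded with NULL.
- t1 (bin_id=8) pairs with 5 row(s) of t2.
- plus 1 unmatched t2 row(s), each kept with NULL t1 columns.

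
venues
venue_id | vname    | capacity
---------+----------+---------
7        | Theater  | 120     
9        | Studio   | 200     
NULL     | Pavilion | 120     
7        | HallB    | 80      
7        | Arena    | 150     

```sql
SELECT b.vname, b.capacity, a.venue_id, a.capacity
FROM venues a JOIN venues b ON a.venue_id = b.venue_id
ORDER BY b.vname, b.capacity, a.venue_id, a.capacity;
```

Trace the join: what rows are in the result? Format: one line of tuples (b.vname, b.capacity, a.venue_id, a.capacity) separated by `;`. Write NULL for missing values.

INNER JOIN keeps only pairs where the ON condition holds.
Matching on a.venue_id = b.venue_id. A NULL in a compared column never satisfies the condition.
- venue_id=7: 3 matching b row(s), so 3 row(s) emitted.
- venue_id=9: 1 matching b row(s), so 1 row(s) emitted.
- venue_id=NULL: no matching b row, dropped.
- venue_id=7: 3 matching b row(s), so 3 row(s) emitted.
- venue_id=7: 3 matching b row(s), so 3 row(s) emitted.
After projecting and ordering:
b.vname | b.capacity | a.venue_id | a.capacity
Arena | 150 | 7 | 80
Arena | 150 | 7 | 120
Arena | 150 | 7 | 150
HallB | 80 | 7 | 80
HallB | 80 | 7 | 120
HallB | 80 | 7 | 150
Studio | 200 | 9 | 200
Theater | 120 | 7 | 80
Theater | 120 | 7 | 120
Theater | 120 | 7 | 150

(Arena, 150, 7, 80); (Arena, 150, 7, 120); (Arena, 150, 7, 150); (HallB, 80, 7, 80); (HallB, 80, 7, 120); (HallB, 80, 7, 150); (Studio, 200, 9, 200); (Theater, 120, 7, 80); (Theater, 120, 7, 120); (Theater, 120, 7, 150)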